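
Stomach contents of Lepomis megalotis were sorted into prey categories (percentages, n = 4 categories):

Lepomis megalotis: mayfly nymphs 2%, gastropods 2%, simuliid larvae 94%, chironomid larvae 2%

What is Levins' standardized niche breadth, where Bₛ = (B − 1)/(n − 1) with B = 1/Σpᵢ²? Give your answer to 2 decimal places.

0.04

Convert percentages to proportions (divide by 100).
Σpᵢ² = 0.02² + 0.02² + 0.94² + 0.02² = 0.0004 + 0.0004 + 0.8836 + 0.0004 = 0.8848
B = 1 / 0.8848 = 1.1302
Bₛ = (B − 1)/(n − 1) = (1.1302 − 1)/(4 − 1) = 0.1302/3 = 0.0434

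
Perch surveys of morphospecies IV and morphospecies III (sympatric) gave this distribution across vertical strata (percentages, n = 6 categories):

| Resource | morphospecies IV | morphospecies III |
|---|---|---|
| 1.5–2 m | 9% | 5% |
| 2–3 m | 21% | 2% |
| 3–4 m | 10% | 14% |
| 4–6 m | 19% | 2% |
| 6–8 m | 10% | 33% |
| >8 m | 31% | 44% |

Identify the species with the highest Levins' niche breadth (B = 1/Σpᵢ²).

Convert percentages to proportions (divide by 100).
Σp_IVᵢ² = 0.09² + 0.21² + 0.10² + 0.19² + 0.10² + 0.31² = 0.0081 + 0.0441 + 0.0100 + 0.0361 + 0.0100 + 0.0961 = 0.2044
B_IV = 1 / 0.2044 = 4.8924
Σp_IIIᵢ² = 0.05² + 0.02² + 0.14² + 0.02² + 0.33² + 0.44² = 0.0025 + 0.0004 + 0.0196 + 0.0004 + 0.1089 + 0.1936 = 0.3254
B_III = 1 / 0.3254 = 3.0731
Highest B → broadest niche (most generalist): morphospecies IV (B = 4.89).

morphospecies IV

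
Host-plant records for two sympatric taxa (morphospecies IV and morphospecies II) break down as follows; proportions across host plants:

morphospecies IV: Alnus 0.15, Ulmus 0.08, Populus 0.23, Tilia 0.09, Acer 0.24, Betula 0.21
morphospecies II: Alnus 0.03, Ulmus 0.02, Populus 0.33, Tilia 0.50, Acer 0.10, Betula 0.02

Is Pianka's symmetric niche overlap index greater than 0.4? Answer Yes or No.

Yes

Σ p₁ᵢp₂ᵢ = 0.0045 + 0.0016 + 0.0759 + 0.0450 + 0.0240 + 0.0042 = 0.1552
Σp_1ᵢ² = 0.15² + 0.08² + 0.23² + 0.09² + 0.24² + 0.21² = 0.0225 + 0.0064 + 0.0529 + 0.0081 + 0.0576 + 0.0441 = 0.1916
Σp_2ᵢ² = 0.03² + 0.02² + 0.33² + 0.50² + 0.10² + 0.02² = 0.0009 + 0.0004 + 0.1089 + 0.2500 + 0.0100 + 0.0004 = 0.3706
O = 0.1552 / √(0.1916 × 0.3706) = 0.1552 / 0.26647 = 0.5824
O = 0.5824 > 0.4 → Yes.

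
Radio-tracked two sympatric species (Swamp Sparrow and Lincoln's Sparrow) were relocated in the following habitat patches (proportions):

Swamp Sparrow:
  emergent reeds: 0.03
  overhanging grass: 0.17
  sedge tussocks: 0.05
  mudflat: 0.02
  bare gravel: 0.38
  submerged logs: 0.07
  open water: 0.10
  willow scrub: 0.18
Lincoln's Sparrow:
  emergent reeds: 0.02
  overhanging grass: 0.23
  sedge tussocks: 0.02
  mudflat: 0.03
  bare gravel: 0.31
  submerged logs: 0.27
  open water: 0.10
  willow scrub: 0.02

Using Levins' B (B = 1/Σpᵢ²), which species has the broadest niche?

Σp_Swamᵢ² = 0.03² + 0.17² + 0.05² + 0.02² + 0.38² + 0.07² + 0.10² + 0.18² = 0.0009 + 0.0289 + 0.0025 + 0.0004 + 0.1444 + 0.0049 + 0.0100 + 0.0324 = 0.2244
B_Swam = 1 / 0.2244 = 4.4563
Σp_Lincᵢ² = 0.02² + 0.23² + 0.02² + 0.03² + 0.31² + 0.27² + 0.10² + 0.02² = 0.0004 + 0.0529 + 0.0004 + 0.0009 + 0.0961 + 0.0729 + 0.0100 + 0.0004 = 0.2340
B_Linc = 1 / 0.2340 = 4.2735
Highest B → broadest niche (most generalist): Swamp Sparrow (B = 4.46).

Swamp Sparrow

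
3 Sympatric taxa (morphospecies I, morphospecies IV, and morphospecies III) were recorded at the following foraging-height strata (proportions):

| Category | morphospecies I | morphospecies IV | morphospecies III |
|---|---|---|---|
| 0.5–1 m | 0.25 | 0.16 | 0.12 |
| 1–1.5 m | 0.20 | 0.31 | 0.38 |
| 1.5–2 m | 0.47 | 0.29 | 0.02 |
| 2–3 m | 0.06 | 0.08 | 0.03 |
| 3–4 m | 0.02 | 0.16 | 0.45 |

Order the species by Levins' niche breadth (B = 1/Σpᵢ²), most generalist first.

Σp_Iᵢ² = 0.25² + 0.20² + 0.47² + 0.06² + 0.02² = 0.0625 + 0.0400 + 0.2209 + 0.0036 + 0.0004 = 0.3274
B_I = 1 / 0.3274 = 3.0544
Σp_IVᵢ² = 0.16² + 0.31² + 0.29² + 0.08² + 0.16² = 0.0256 + 0.0961 + 0.0841 + 0.0064 + 0.0256 = 0.2378
B_IV = 1 / 0.2378 = 4.2052
Σp_IIIᵢ² = 0.12² + 0.38² + 0.02² + 0.03² + 0.45² = 0.0144 + 0.1444 + 0.0004 + 0.0009 + 0.2025 = 0.3626
B_III = 1 / 0.3626 = 2.7579
Ranking by B (broadest → narrowest): morphospecies IV (4.21) > morphospecies I (3.05) > morphospecies III (2.76)

morphospecies IV > morphospecies I > morphospecies III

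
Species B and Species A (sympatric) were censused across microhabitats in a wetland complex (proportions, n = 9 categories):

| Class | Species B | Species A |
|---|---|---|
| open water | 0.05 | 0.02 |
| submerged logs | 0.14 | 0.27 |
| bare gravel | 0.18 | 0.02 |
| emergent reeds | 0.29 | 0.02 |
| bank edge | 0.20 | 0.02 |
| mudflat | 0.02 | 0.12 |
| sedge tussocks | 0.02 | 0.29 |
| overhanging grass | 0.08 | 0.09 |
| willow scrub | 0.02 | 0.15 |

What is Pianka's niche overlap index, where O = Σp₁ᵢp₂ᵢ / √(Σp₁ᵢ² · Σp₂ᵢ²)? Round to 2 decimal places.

Σ p₁ᵢp₂ᵢ = 0.0010 + 0.0378 + 0.0036 + 0.0058 + 0.0040 + 0.0024 + 0.0058 + 0.0072 + 0.0030 = 0.0706
Σp_1ᵢ² = 0.05² + 0.14² + 0.18² + 0.29² + 0.20² + 0.02² + 0.02² + 0.08² + 0.02² = 0.0025 + 0.0196 + 0.0324 + 0.0841 + 0.0400 + 0.0004 + 0.0004 + 0.0064 + 0.0004 = 0.1862
Σp_2ᵢ² = 0.02² + 0.27² + 0.02² + 0.02² + 0.02² + 0.12² + 0.29² + 0.09² + 0.15² = 0.0004 + 0.0729 + 0.0004 + 0.0004 + 0.0004 + 0.0144 + 0.0841 + 0.0081 + 0.0225 = 0.2036
O = 0.0706 / √(0.1862 × 0.2036) = 0.0706 / 0.19471 = 0.3626

0.36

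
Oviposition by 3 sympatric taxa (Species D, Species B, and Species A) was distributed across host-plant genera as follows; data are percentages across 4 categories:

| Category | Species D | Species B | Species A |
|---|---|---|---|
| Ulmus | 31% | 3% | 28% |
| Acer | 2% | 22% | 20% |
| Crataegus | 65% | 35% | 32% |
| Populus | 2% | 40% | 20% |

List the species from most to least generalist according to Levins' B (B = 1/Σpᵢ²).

Species A > Species B > Species D

Convert percentages to proportions (divide by 100).
Σp_Dᵢ² = 0.31² + 0.02² + 0.65² + 0.02² = 0.0961 + 0.0004 + 0.4225 + 0.0004 = 0.5194
B_D = 1 / 0.5194 = 1.9253
Σp_Bᵢ² = 0.03² + 0.22² + 0.35² + 0.40² = 0.0009 + 0.0484 + 0.1225 + 0.1600 = 0.3318
B_B = 1 / 0.3318 = 3.0139
Σp_Aᵢ² = 0.28² + 0.20² + 0.32² + 0.20² = 0.0784 + 0.0400 + 0.1024 + 0.0400 = 0.2608
B_A = 1 / 0.2608 = 3.8344
Ranking by B (broadest → narrowest): Species A (3.83) > Species B (3.01) > Species D (1.93)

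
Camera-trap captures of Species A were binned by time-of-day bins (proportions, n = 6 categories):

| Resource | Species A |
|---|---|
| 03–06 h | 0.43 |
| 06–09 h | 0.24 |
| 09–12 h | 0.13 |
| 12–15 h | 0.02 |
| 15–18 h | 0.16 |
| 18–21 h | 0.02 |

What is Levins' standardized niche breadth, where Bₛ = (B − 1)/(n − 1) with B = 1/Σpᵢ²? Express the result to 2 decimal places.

Σpᵢ² = 0.43² + 0.24² + 0.13² + 0.02² + 0.16² + 0.02² = 0.1849 + 0.0576 + 0.0169 + 0.0004 + 0.0256 + 0.0004 = 0.2858
B = 1 / 0.2858 = 3.4990
Bₛ = (B − 1)/(n − 1) = (3.4990 − 1)/(6 − 1) = 2.4990/5 = 0.4998

0.50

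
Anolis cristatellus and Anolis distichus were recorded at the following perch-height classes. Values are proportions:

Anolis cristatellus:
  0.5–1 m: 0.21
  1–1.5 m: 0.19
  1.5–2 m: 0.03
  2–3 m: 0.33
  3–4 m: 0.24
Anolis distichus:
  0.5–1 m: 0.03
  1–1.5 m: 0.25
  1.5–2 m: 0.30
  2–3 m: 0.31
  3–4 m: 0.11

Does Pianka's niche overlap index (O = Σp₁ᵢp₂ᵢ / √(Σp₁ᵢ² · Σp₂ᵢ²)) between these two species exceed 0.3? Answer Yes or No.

Yes

Σ p₁ᵢp₂ᵢ = 0.0063 + 0.0475 + 0.0090 + 0.1023 + 0.0264 = 0.1915
Σp_1ᵢ² = 0.21² + 0.19² + 0.03² + 0.33² + 0.24² = 0.0441 + 0.0361 + 0.0009 + 0.1089 + 0.0576 = 0.2476
Σp_2ᵢ² = 0.03² + 0.25² + 0.30² + 0.31² + 0.11² = 0.0009 + 0.0625 + 0.0900 + 0.0961 + 0.0121 = 0.2616
O = 0.1915 / √(0.2476 × 0.2616) = 0.1915 / 0.25450 = 0.7525
O = 0.7525 > 0.3 → Yes.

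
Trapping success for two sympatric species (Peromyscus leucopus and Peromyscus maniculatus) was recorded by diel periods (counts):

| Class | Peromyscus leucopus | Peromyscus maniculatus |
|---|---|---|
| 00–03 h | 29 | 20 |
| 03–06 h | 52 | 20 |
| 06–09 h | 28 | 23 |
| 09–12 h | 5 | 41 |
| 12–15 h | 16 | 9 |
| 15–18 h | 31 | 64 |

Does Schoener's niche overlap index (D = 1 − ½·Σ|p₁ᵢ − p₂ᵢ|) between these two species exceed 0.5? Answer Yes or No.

Proportions for Peromyscus leucopus (n=161): 29/161=0.1801, 52/161=0.3230, 28/161=0.1739, 5/161=0.0311, 16/161=0.0994, 31/161=0.1925
Proportions for Peromyscus maniculatus (n=177): 20/177=0.1130, 20/177=0.1130, 23/177=0.1299, 41/177=0.2316, 9/177=0.0508, 64/177=0.3616
Σ|p₁ᵢ − p₂ᵢ| = 0.0671 + 0.2100 + 0.0440 + 0.2005 + 0.0486 + 0.1691 = 0.7393
D = 1 − ½ × 0.7393 = 1 − 0.36965 = 0.63035
D = 0.63035 > 0.5 → Yes.

Yes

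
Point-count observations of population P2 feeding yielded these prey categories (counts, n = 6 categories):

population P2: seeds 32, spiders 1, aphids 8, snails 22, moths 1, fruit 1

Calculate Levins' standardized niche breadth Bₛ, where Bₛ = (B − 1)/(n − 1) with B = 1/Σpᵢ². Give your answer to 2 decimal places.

Proportions for population P2 (n=65): 32/65=0.4923, 1/65=0.0154, 8/65=0.1231, 22/65=0.3385, 1/65=0.0154, 1/65=0.0154
Σpᵢ² = 0.4923² + 0.0154² + 0.1231² + 0.3385² + 0.0154² + 0.0154² = 0.242359 + 0.000237 + 0.015154 + 0.114582 + 0.000237 + 0.000237 = 0.372806
B = 1 / 0.372806 = 2.6824
Bₛ = (B − 1)/(n − 1) = (2.6824 − 1)/(6 − 1) = 1.6824/5 = 0.3365

0.34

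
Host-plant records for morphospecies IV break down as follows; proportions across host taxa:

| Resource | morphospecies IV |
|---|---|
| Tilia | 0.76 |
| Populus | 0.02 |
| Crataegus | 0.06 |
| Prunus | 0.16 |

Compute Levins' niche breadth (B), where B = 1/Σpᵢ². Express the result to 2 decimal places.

1.65

Σpᵢ² = 0.76² + 0.02² + 0.06² + 0.16² = 0.5776 + 0.0004 + 0.0036 + 0.0256 = 0.6072
B = 1 / 0.6072 = 1.6469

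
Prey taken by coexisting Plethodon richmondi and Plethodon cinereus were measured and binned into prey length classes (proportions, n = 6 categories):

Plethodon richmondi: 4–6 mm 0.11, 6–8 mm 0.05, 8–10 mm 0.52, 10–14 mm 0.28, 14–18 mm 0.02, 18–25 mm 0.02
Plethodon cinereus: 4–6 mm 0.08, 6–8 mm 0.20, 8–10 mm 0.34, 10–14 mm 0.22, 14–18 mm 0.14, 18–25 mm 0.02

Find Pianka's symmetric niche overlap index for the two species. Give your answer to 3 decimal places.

0.899

Σ p₁ᵢp₂ᵢ = 0.0088 + 0.0100 + 0.1768 + 0.0616 + 0.0028 + 0.0004 = 0.2604
Σp_1ᵢ² = 0.11² + 0.05² + 0.52² + 0.28² + 0.02² + 0.02² = 0.0121 + 0.0025 + 0.2704 + 0.0784 + 0.0004 + 0.0004 = 0.3642
Σp_2ᵢ² = 0.08² + 0.20² + 0.34² + 0.22² + 0.14² + 0.02² = 0.0064 + 0.0400 + 0.1156 + 0.0484 + 0.0196 + 0.0004 = 0.2304
O = 0.2604 / √(0.3642 × 0.2304) = 0.2604 / 0.289675 = 0.89894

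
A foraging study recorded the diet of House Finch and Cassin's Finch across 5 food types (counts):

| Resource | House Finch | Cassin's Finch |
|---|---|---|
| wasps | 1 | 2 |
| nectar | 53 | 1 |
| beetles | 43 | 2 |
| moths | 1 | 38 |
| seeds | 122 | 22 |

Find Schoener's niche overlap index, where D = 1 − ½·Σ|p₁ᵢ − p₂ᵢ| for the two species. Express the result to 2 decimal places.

0.39

Proportions for House Finch (n=220): 1/220=0.0045, 53/220=0.2409, 43/220=0.1955, 1/220=0.0045, 122/220=0.5545
Proportions for Cassin's Finch (n=65): 2/65=0.0308, 1/65=0.0154, 2/65=0.0308, 38/65=0.5846, 22/65=0.3385
Σ|p₁ᵢ − p₂ᵢ| = 0.0263 + 0.2255 + 0.1647 + 0.5801 + 0.2160 = 1.2126
D = 1 − ½ × 1.2126 = 1 − 0.60630 = 0.39370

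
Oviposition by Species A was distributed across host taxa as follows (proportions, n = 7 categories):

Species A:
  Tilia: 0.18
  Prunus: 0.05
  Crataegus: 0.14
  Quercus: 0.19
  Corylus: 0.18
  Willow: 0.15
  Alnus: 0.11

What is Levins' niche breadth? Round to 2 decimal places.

6.35

Σpᵢ² = 0.18² + 0.05² + 0.14² + 0.19² + 0.18² + 0.15² + 0.11² = 0.0324 + 0.0025 + 0.0196 + 0.0361 + 0.0324 + 0.0225 + 0.0121 = 0.1576
B = 1 / 0.1576 = 6.3452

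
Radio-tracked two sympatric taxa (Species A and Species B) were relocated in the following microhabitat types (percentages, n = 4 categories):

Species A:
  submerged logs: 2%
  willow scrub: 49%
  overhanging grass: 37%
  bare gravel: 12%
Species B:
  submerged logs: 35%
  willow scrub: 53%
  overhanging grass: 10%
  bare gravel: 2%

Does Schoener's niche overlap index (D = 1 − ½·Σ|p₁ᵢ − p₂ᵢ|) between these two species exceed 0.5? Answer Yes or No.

Yes

Convert percentages to proportions (divide by 100).
Σ|p₁ᵢ − p₂ᵢ| = 0.33 + 0.04 + 0.27 + 0.10 = 0.74
D = 1 − ½ × 0.74 = 1 − 0.370 = 0.6300
D = 0.6300 > 0.5 → Yes.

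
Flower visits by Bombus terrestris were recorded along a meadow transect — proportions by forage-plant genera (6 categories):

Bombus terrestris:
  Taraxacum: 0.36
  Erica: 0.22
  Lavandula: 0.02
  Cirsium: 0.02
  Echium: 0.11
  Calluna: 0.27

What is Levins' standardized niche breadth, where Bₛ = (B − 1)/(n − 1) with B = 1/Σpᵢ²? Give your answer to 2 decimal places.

0.56

Σpᵢ² = 0.36² + 0.22² + 0.02² + 0.02² + 0.11² + 0.27² = 0.1296 + 0.0484 + 0.0004 + 0.0004 + 0.0121 + 0.0729 = 0.2638
B = 1 / 0.2638 = 3.7908
Bₛ = (B − 1)/(n − 1) = (3.7908 − 1)/(6 − 1) = 2.7908/5 = 0.5582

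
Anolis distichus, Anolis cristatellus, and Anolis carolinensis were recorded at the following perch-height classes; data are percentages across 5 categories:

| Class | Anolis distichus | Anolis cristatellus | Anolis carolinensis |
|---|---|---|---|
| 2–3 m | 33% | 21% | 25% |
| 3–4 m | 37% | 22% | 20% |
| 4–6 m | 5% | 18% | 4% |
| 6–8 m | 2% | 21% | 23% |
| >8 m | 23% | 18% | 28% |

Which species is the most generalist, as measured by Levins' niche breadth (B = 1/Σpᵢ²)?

Convert percentages to proportions (divide by 100).
Σp_distᵢ² = 0.33² + 0.37² + 0.05² + 0.02² + 0.23² = 0.1089 + 0.1369 + 0.0025 + 0.0004 + 0.0529 = 0.3016
B_dist = 1 / 0.3016 = 3.3156
Σp_crisᵢ² = 0.21² + 0.22² + 0.18² + 0.21² + 0.18² = 0.0441 + 0.0484 + 0.0324 + 0.0441 + 0.0324 = 0.2014
B_cris = 1 / 0.2014 = 4.9652
Σp_caroᵢ² = 0.25² + 0.20² + 0.04² + 0.23² + 0.28² = 0.0625 + 0.0400 + 0.0016 + 0.0529 + 0.0784 = 0.2354
B_caro = 1 / 0.2354 = 4.2481
Highest B → broadest niche (most generalist): Anolis cristatellus (B = 4.97).

Anolis cristatellus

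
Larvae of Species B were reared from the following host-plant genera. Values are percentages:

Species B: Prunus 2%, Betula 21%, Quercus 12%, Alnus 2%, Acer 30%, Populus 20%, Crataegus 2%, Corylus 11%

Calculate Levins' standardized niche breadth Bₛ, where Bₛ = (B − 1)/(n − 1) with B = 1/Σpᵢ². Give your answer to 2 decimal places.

Convert percentages to proportions (divide by 100).
Σpᵢ² = 0.02² + 0.21² + 0.12² + 0.02² + 0.30² + 0.20² + 0.02² + 0.11² = 0.0004 + 0.0441 + 0.0144 + 0.0004 + 0.0900 + 0.0400 + 0.0004 + 0.0121 = 0.2018
B = 1 / 0.2018 = 4.9554
Bₛ = (B − 1)/(n − 1) = (4.9554 − 1)/(8 − 1) = 3.9554/7 = 0.5651

0.57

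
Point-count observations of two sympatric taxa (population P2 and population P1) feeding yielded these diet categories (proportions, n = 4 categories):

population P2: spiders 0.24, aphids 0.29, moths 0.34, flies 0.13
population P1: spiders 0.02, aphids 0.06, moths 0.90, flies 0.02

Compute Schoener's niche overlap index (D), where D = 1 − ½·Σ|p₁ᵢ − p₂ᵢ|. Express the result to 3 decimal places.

Σ|p₁ᵢ − p₂ᵢ| = 0.22 + 0.23 + 0.56 + 0.11 = 1.12
D = 1 − ½ × 1.12 = 1 − 0.560 = 0.44000

0.440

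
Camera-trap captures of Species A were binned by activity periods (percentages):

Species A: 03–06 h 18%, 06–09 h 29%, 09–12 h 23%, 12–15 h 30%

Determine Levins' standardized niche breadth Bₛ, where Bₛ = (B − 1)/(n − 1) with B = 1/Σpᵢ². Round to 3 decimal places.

Convert percentages to proportions (divide by 100).
Σpᵢ² = 0.18² + 0.29² + 0.23² + 0.30² = 0.0324 + 0.0841 + 0.0529 + 0.0900 = 0.2594
B = 1 / 0.2594 = 3.85505
Bₛ = (B − 1)/(n − 1) = (3.85505 − 1)/(4 − 1) = 2.85505/3 = 0.95168

0.952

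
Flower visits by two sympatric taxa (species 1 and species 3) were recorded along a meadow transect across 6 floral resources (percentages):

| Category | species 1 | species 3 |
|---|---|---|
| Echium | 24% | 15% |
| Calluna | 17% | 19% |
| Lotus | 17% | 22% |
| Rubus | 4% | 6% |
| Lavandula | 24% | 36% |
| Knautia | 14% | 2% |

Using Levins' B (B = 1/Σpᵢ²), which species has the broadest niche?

Convert percentages to proportions (divide by 100).
Σp_1ᵢ² = 0.24² + 0.17² + 0.17² + 0.04² + 0.24² + 0.14² = 0.0576 + 0.0289 + 0.0289 + 0.0016 + 0.0576 + 0.0196 = 0.1942
B_1 = 1 / 0.1942 = 5.1493
Σp_3ᵢ² = 0.15² + 0.19² + 0.22² + 0.06² + 0.36² + 0.02² = 0.0225 + 0.0361 + 0.0484 + 0.0036 + 0.1296 + 0.0004 = 0.2406
B_3 = 1 / 0.2406 = 4.1563
Highest B → broadest niche (most generalist): species 1 (B = 5.15).

species 1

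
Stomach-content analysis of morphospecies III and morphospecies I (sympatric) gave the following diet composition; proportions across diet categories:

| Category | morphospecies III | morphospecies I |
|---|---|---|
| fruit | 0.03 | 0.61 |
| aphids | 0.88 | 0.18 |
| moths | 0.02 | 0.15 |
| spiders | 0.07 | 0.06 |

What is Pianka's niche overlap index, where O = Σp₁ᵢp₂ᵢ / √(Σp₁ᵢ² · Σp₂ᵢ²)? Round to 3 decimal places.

0.317

Σ p₁ᵢp₂ᵢ = 0.0183 + 0.1584 + 0.0030 + 0.0042 = 0.1839
Σp_1ᵢ² = 0.03² + 0.88² + 0.02² + 0.07² = 0.0009 + 0.7744 + 0.0004 + 0.0049 = 0.7806
Σp_2ᵢ² = 0.61² + 0.18² + 0.15² + 0.06² = 0.3721 + 0.0324 + 0.0225 + 0.0036 = 0.4306
O = 0.1839 / √(0.7806 × 0.4306) = 0.1839 / 0.579764 = 0.31720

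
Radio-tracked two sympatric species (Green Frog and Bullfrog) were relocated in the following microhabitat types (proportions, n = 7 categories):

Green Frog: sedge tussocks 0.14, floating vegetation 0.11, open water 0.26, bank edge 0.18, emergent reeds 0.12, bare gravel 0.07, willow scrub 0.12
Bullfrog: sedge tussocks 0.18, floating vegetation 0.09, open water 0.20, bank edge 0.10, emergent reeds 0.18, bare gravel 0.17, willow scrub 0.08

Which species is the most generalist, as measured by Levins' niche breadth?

Bullfrog

Σp_Frogᵢ² = 0.14² + 0.11² + 0.26² + 0.18² + 0.12² + 0.07² + 0.12² = 0.0196 + 0.0121 + 0.0676 + 0.0324 + 0.0144 + 0.0049 + 0.0144 = 0.1654
B_Frog = 1 / 0.1654 = 6.0459
Σp_Bullᵢ² = 0.18² + 0.09² + 0.20² + 0.10² + 0.18² + 0.17² + 0.08² = 0.0324 + 0.0081 + 0.0400 + 0.0100 + 0.0324 + 0.0289 + 0.0064 = 0.1582
B_Bull = 1 / 0.1582 = 6.3211
Highest B → broadest niche (most generalist): Bullfrog (B = 6.32).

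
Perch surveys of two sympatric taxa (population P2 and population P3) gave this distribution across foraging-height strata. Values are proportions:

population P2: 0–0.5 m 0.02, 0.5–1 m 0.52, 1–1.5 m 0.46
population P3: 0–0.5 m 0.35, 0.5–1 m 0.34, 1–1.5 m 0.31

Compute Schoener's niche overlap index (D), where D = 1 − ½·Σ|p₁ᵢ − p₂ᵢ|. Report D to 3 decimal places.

0.670

Σ|p₁ᵢ − p₂ᵢ| = 0.33 + 0.18 + 0.15 = 0.66
D = 1 − ½ × 0.66 = 1 − 0.330 = 0.67000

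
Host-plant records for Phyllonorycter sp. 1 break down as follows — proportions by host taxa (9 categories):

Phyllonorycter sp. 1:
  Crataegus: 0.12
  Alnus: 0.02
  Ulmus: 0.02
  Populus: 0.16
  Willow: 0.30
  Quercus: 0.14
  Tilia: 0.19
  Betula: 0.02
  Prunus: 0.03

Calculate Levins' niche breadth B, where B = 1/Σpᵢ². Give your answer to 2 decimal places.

Σpᵢ² = 0.12² + 0.02² + 0.02² + 0.16² + 0.30² + 0.14² + 0.19² + 0.02² + 0.03² = 0.0144 + 0.0004 + 0.0004 + 0.0256 + 0.0900 + 0.0196 + 0.0361 + 0.0004 + 0.0009 = 0.1878
B = 1 / 0.1878 = 5.3248

5.32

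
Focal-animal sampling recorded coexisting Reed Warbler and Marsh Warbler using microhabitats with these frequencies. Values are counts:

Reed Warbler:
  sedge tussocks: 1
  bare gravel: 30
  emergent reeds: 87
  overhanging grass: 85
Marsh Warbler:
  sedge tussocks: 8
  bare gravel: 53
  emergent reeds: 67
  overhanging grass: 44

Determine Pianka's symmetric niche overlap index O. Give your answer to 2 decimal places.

Proportions for Reed Warbler (n=203): 1/203=0.0049, 30/203=0.1478, 87/203=0.4286, 85/203=0.4187
Proportions for Marsh Warbler (n=172): 8/172=0.0465, 53/172=0.3081, 67/172=0.3895, 44/172=0.2558
Σ p₁ᵢp₂ᵢ = 0.000228 + 0.045537 + 0.166940 + 0.107103 = 0.319808
Σp_1ᵢ² = 0.0049² + 0.1478² + 0.4286² + 0.4187² = 0.000024 + 0.021845 + 0.183698 + 0.175310 = 0.380877
Σp_2ᵢ² = 0.0465² + 0.3081² + 0.3895² + 0.2558² = 0.002162 + 0.094926 + 0.151710 + 0.065434 = 0.314232
O = 0.319808 / √(0.380877 × 0.314232) = 0.319808 / 0.3459534 = 0.9244

0.92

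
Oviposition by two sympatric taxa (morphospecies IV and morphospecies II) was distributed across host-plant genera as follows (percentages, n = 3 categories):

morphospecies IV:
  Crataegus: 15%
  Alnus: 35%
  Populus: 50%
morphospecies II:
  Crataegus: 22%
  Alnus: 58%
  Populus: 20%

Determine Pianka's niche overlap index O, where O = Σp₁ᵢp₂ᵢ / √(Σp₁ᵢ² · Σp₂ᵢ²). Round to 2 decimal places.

Convert percentages to proportions (divide by 100).
Σ p₁ᵢp₂ᵢ = 0.0330 + 0.2030 + 0.1000 = 0.3360
Σp_1ᵢ² = 0.15² + 0.35² + 0.50² = 0.0225 + 0.1225 + 0.2500 = 0.3950
Σp_2ᵢ² = 0.22² + 0.58² + 0.20² = 0.0484 + 0.3364 + 0.0400 = 0.4248
O = 0.3360 / √(0.3950 × 0.4248) = 0.3360 / 0.40963 = 0.8203

0.82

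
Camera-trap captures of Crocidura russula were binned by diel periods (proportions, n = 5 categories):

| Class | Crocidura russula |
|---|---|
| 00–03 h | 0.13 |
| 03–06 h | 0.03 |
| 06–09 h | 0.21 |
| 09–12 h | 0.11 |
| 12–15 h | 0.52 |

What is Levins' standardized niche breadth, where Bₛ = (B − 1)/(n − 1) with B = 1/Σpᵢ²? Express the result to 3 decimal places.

Σpᵢ² = 0.13² + 0.03² + 0.21² + 0.11² + 0.52² = 0.0169 + 0.0009 + 0.0441 + 0.0121 + 0.2704 = 0.3444
B = 1 / 0.3444 = 2.90360
Bₛ = (B − 1)/(n − 1) = (2.90360 − 1)/(5 − 1) = 1.90360/4 = 0.47590

0.476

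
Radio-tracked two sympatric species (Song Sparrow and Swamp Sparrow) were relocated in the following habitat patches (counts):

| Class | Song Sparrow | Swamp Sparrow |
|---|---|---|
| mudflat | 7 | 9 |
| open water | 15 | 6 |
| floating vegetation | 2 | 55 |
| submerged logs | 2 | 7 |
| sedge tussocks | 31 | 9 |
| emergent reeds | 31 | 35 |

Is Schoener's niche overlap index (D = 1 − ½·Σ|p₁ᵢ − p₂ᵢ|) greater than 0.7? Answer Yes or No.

No

Proportions for Song Sparrow (n=88): 7/88=0.0795, 15/88=0.1705, 2/88=0.0227, 2/88=0.0227, 31/88=0.3523, 31/88=0.3523
Proportions for Swamp Sparrow (n=121): 9/121=0.0744, 6/121=0.0496, 55/121=0.4545, 7/121=0.0579, 9/121=0.0744, 35/121=0.2893
Σ|p₁ᵢ − p₂ᵢ| = 0.0051 + 0.1209 + 0.4318 + 0.0352 + 0.2779 + 0.0630 = 0.9339
D = 1 − ½ × 0.9339 = 1 − 0.46695 = 0.53305
D = 0.53305 < 0.7 → No.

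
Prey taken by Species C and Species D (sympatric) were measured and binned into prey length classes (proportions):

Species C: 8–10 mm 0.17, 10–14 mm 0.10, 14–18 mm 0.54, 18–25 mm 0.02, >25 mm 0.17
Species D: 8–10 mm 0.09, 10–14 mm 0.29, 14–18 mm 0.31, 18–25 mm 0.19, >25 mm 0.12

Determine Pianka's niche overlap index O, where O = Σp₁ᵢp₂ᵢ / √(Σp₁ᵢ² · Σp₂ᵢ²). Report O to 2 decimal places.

0.80

Σ p₁ᵢp₂ᵢ = 0.0153 + 0.0290 + 0.1674 + 0.0038 + 0.0204 = 0.2359
Σp_1ᵢ² = 0.17² + 0.10² + 0.54² + 0.02² + 0.17² = 0.0289 + 0.0100 + 0.2916 + 0.0004 + 0.0289 = 0.3598
Σp_2ᵢ² = 0.09² + 0.29² + 0.31² + 0.19² + 0.12² = 0.0081 + 0.0841 + 0.0961 + 0.0361 + 0.0144 = 0.2388
O = 0.2359 / √(0.3598 × 0.2388) = 0.2359 / 0.29312 = 0.8048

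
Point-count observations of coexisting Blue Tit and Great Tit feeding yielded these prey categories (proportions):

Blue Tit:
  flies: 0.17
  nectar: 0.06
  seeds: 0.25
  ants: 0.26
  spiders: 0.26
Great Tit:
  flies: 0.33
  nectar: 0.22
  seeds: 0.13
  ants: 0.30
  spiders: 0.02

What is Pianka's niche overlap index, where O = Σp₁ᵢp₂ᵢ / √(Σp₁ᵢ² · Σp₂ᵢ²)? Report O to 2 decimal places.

Σ p₁ᵢp₂ᵢ = 0.0561 + 0.0132 + 0.0325 + 0.0780 + 0.0052 = 0.1850
Σp_1ᵢ² = 0.17² + 0.06² + 0.25² + 0.26² + 0.26² = 0.0289 + 0.0036 + 0.0625 + 0.0676 + 0.0676 = 0.2302
Σp_2ᵢ² = 0.33² + 0.22² + 0.13² + 0.30² + 0.02² = 0.1089 + 0.0484 + 0.0169 + 0.0900 + 0.0004 = 0.2646
O = 0.1850 / √(0.2302 × 0.2646) = 0.1850 / 0.24680 = 0.7496

0.75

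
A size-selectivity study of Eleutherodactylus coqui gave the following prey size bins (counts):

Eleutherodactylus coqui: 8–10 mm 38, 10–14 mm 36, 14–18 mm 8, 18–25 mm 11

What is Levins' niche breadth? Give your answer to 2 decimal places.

2.96

Proportions for Eleutherodactylus coqui (n=93): 38/93=0.4086, 36/93=0.3871, 8/93=0.0860, 11/93=0.1183
Σpᵢ² = 0.4086² + 0.3871² + 0.0860² + 0.1183² = 0.166954 + 0.149846 + 0.007396 + 0.013995 = 0.338191
B = 1 / 0.338191 = 2.9569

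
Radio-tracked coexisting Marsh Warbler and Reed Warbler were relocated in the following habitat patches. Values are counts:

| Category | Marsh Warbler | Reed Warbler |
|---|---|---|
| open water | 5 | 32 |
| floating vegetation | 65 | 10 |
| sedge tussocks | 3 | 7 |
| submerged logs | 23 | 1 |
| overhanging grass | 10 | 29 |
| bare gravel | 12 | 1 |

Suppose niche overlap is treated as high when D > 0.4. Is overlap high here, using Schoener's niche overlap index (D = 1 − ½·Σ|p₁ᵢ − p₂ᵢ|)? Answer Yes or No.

Proportions for Marsh Warbler (n=118): 5/118=0.0424, 65/118=0.5508, 3/118=0.0254, 23/118=0.1949, 10/118=0.0847, 12/118=0.1017
Proportions for Reed Warbler (n=80): 32/80=0.4000, 10/80=0.1250, 7/80=0.0875, 1/80=0.0125, 29/80=0.3625, 1/80=0.0125
Σ|p₁ᵢ − p₂ᵢ| = 0.3576 + 0.4258 + 0.0621 + 0.1824 + 0.2778 + 0.0892 = 1.3949
D = 1 − ½ × 1.3949 = 1 − 0.69745 = 0.30255
D = 0.30255 < 0.4 → No.

No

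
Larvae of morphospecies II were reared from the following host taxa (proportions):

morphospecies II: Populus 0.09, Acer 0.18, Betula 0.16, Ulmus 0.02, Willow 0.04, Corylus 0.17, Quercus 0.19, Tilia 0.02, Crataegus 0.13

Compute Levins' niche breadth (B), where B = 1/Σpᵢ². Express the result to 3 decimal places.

6.649

Σpᵢ² = 0.09² + 0.18² + 0.16² + 0.02² + 0.04² + 0.17² + 0.19² + 0.02² + 0.13² = 0.0081 + 0.0324 + 0.0256 + 0.0004 + 0.0016 + 0.0289 + 0.0361 + 0.0004 + 0.0169 = 0.1504
B = 1 / 0.1504 = 6.64894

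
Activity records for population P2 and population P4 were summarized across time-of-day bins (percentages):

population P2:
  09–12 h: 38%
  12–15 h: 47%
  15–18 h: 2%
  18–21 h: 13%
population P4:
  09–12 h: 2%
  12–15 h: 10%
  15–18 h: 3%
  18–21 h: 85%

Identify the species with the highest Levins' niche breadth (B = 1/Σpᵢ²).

population P2

Convert percentages to proportions (divide by 100).
Σp_P2ᵢ² = 0.38² + 0.47² + 0.02² + 0.13² = 0.1444 + 0.2209 + 0.0004 + 0.0169 = 0.3826
B_P2 = 1 / 0.3826 = 2.6137
Σp_P4ᵢ² = 0.02² + 0.10² + 0.03² + 0.85² = 0.0004 + 0.0100 + 0.0009 + 0.7225 = 0.7338
B_P4 = 1 / 0.7338 = 1.3628
Highest B → broadest niche (most generalist): population P2 (B = 2.61).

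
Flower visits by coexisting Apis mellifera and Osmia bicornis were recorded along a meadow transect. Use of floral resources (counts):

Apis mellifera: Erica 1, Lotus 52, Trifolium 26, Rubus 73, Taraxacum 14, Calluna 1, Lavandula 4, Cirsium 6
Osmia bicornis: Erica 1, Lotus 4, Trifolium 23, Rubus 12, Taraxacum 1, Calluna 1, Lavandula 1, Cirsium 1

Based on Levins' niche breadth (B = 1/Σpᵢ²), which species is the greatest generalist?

Apis mellifera

Proportions for Apis mellifera (n=177): 1/177=0.0056, 52/177=0.2938, 26/177=0.1469, 73/177=0.4124, 14/177=0.0791, 1/177=0.0056, 4/177=0.0226, 6/177=0.0339
Proportions for Osmia bicornis (n=44): 1/44=0.0227, 4/44=0.0909, 23/44=0.5227, 12/44=0.2727, 1/44=0.0227, 1/44=0.0227, 1/44=0.0227, 1/44=0.0227
Σp_mellᵢ² = 0.0056² + 0.2938² + 0.1469² + 0.4124² + 0.0791² + 0.0056² + 0.0226² + 0.0339² = 0.000031 + 0.086318 + 0.021580 + 0.170074 + 0.006257 + 0.000031 + 0.000511 + 0.001149 = 0.285951
B_mell = 1 / 0.285951 = 3.4971
Σp_bicoᵢ² = 0.0227² + 0.0909² + 0.5227² + 0.2727² + 0.0227² + 0.0227² + 0.0227² + 0.0227² = 0.000515 + 0.008263 + 0.273215 + 0.074365 + 0.000515 + 0.000515 + 0.000515 + 0.000515 = 0.358418
B_bico = 1 / 0.358418 = 2.7900
Highest B → broadest niche (most generalist): Apis mellifera (B = 3.50).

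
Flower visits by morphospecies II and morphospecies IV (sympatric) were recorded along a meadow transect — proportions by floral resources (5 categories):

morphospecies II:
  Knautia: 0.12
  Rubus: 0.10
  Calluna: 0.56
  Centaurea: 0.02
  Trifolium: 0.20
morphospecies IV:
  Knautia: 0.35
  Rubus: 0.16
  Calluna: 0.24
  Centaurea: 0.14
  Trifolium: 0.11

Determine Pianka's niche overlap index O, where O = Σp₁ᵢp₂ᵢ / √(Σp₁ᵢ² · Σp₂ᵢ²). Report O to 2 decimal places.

Σ p₁ᵢp₂ᵢ = 0.0420 + 0.0160 + 0.1344 + 0.0028 + 0.0220 = 0.2172
Σp_1ᵢ² = 0.12² + 0.10² + 0.56² + 0.02² + 0.20² = 0.0144 + 0.0100 + 0.3136 + 0.0004 + 0.0400 = 0.3784
Σp_2ᵢ² = 0.35² + 0.16² + 0.24² + 0.14² + 0.11² = 0.1225 + 0.0256 + 0.0576 + 0.0196 + 0.0121 = 0.2374
O = 0.2172 / √(0.3784 × 0.2374) = 0.2172 / 0.29972 = 0.7247

0.72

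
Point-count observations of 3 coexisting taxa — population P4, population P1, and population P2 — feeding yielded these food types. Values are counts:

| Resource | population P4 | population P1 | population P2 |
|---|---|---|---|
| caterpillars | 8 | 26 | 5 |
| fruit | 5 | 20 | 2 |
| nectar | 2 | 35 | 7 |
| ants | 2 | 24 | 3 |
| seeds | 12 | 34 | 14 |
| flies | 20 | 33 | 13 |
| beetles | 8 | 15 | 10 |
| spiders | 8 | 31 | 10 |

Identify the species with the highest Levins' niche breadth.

population P1

Proportions for population P4 (n=65): 8/65=0.1231, 5/65=0.0769, 2/65=0.0308, 2/65=0.0308, 12/65=0.1846, 20/65=0.3077, 8/65=0.1231, 8/65=0.1231
Proportions for population P1 (n=218): 26/218=0.1193, 20/218=0.0917, 35/218=0.1606, 24/218=0.1101, 34/218=0.1560, 33/218=0.1514, 15/218=0.0688, 31/218=0.1422
Proportions for population P2 (n=64): 5/64=0.0781, 2/64=0.0313, 7/64=0.1094, 3/64=0.0469, 14/64=0.2188, 13/64=0.2031, 10/64=0.1563, 10/64=0.1563
Σp_P4ᵢ² = 0.1231² + 0.0769² + 0.0308² + 0.0308² + 0.1846² + 0.3077² + 0.1231² + 0.1231² = 0.015154 + 0.005914 + 0.000949 + 0.000949 + 0.034077 + 0.094679 + 0.015154 + 0.015154 = 0.182030
B_P4 = 1 / 0.182030 = 5.4936
Σp_P1ᵢ² = 0.1193² + 0.0917² + 0.1606² + 0.1101² + 0.1560² + 0.1514² + 0.0688² + 0.1422² = 0.014232 + 0.008409 + 0.025792 + 0.012122 + 0.024336 + 0.022922 + 0.004733 + 0.020221 = 0.132767
B_P1 = 1 / 0.132767 = 7.5320
Σp_P2ᵢ² = 0.0781² + 0.0313² + 0.1094² + 0.0469² + 0.2188² + 0.2031² + 0.1563² + 0.1563² = 0.006100 + 0.000980 + 0.011968 + 0.002200 + 0.047873 + 0.041250 + 0.024430 + 0.024430 = 0.159231
B_P2 = 1 / 0.159231 = 6.2802
Highest B → broadest niche (most generalist): population P1 (B = 7.53).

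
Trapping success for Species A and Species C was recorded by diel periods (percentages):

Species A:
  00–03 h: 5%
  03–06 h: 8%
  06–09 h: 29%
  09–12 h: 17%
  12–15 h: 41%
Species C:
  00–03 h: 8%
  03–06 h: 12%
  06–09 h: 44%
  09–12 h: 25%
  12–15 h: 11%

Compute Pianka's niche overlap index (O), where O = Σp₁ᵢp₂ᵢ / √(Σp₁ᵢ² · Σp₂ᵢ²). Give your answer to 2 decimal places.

0.79

Convert percentages to proportions (divide by 100).
Σ p₁ᵢp₂ᵢ = 0.0040 + 0.0096 + 0.1276 + 0.0425 + 0.0451 = 0.2288
Σp_1ᵢ² = 0.05² + 0.08² + 0.29² + 0.17² + 0.41² = 0.0025 + 0.0064 + 0.0841 + 0.0289 + 0.1681 = 0.2900
Σp_2ᵢ² = 0.08² + 0.12² + 0.44² + 0.25² + 0.11² = 0.0064 + 0.0144 + 0.1936 + 0.0625 + 0.0121 = 0.2890
O = 0.2288 / √(0.2900 × 0.2890) = 0.2288 / 0.28950 = 0.7903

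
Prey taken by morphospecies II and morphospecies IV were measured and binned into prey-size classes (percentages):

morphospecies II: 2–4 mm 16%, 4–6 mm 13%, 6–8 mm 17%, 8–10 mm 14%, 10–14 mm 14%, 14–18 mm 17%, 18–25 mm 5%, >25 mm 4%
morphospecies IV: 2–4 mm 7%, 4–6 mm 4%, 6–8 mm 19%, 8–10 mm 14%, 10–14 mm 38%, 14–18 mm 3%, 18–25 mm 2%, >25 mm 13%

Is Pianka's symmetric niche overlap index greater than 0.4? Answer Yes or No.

Yes

Convert percentages to proportions (divide by 100).
Σ p₁ᵢp₂ᵢ = 0.0112 + 0.0052 + 0.0323 + 0.0196 + 0.0532 + 0.0051 + 0.0010 + 0.0052 = 0.1328
Σp_1ᵢ² = 0.16² + 0.13² + 0.17² + 0.14² + 0.14² + 0.17² + 0.05² + 0.04² = 0.0256 + 0.0169 + 0.0289 + 0.0196 + 0.0196 + 0.0289 + 0.0025 + 0.0016 = 0.1436
Σp_2ᵢ² = 0.07² + 0.04² + 0.19² + 0.14² + 0.38² + 0.03² + 0.02² + 0.13² = 0.0049 + 0.0016 + 0.0361 + 0.0196 + 0.1444 + 0.0009 + 0.0004 + 0.0169 = 0.2248
O = 0.1328 / √(0.1436 × 0.2248) = 0.1328 / 0.17967 = 0.7391
O = 0.7391 > 0.4 → Yes.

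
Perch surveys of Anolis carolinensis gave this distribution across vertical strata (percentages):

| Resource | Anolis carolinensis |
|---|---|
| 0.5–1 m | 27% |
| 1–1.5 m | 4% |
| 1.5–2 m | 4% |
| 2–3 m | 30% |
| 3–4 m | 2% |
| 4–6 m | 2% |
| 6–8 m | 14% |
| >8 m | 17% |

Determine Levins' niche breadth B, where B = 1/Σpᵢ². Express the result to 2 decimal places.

4.64

Convert percentages to proportions (divide by 100).
Σpᵢ² = 0.27² + 0.04² + 0.04² + 0.30² + 0.02² + 0.02² + 0.14² + 0.17² = 0.0729 + 0.0016 + 0.0016 + 0.0900 + 0.0004 + 0.0004 + 0.0196 + 0.0289 = 0.2154
B = 1 / 0.2154 = 4.6425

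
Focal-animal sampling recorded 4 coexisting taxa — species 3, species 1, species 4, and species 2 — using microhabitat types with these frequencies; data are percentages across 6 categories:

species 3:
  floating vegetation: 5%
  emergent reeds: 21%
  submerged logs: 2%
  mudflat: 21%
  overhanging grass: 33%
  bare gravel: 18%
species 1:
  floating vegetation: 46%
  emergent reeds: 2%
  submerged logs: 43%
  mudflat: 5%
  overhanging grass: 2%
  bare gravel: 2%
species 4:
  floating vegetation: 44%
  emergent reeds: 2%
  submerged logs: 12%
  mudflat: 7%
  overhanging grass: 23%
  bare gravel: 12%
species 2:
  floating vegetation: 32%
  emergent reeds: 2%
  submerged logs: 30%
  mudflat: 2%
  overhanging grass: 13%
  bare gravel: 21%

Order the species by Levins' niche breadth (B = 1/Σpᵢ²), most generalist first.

species 3 > species 2 > species 4 > species 1

Convert percentages to proportions (divide by 100).
Σp_3ᵢ² = 0.05² + 0.21² + 0.02² + 0.21² + 0.33² + 0.18² = 0.0025 + 0.0441 + 0.0004 + 0.0441 + 0.1089 + 0.0324 = 0.2324
B_3 = 1 / 0.2324 = 4.3029
Σp_1ᵢ² = 0.46² + 0.02² + 0.43² + 0.05² + 0.02² + 0.02² = 0.2116 + 0.0004 + 0.1849 + 0.0025 + 0.0004 + 0.0004 = 0.4002
B_1 = 1 / 0.4002 = 2.4988
Σp_4ᵢ² = 0.44² + 0.02² + 0.12² + 0.07² + 0.23² + 0.12² = 0.1936 + 0.0004 + 0.0144 + 0.0049 + 0.0529 + 0.0144 = 0.2806
B_4 = 1 / 0.2806 = 3.5638
Σp_2ᵢ² = 0.32² + 0.02² + 0.30² + 0.02² + 0.13² + 0.21² = 0.1024 + 0.0004 + 0.0900 + 0.0004 + 0.0169 + 0.0441 = 0.2542
B_2 = 1 / 0.2542 = 3.9339
Ranking by B (broadest → narrowest): species 3 (4.30) > species 2 (3.93) > species 4 (3.56) > species 1 (2.50)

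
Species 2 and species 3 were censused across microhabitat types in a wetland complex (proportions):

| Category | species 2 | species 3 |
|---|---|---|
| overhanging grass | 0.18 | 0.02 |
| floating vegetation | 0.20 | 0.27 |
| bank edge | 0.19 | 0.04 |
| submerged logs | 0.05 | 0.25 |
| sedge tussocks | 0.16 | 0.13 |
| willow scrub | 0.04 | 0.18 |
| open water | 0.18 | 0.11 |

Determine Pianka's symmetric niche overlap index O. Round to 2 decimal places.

Σ p₁ᵢp₂ᵢ = 0.0036 + 0.0540 + 0.0076 + 0.0125 + 0.0208 + 0.0072 + 0.0198 = 0.1255
Σp_1ᵢ² = 0.18² + 0.20² + 0.19² + 0.05² + 0.16² + 0.04² + 0.18² = 0.0324 + 0.0400 + 0.0361 + 0.0025 + 0.0256 + 0.0016 + 0.0324 = 0.1706
Σp_2ᵢ² = 0.02² + 0.27² + 0.04² + 0.25² + 0.13² + 0.18² + 0.11² = 0.0004 + 0.0729 + 0.0016 + 0.0625 + 0.0169 + 0.0324 + 0.0121 = 0.1988
O = 0.1255 / √(0.1706 × 0.1988) = 0.1255 / 0.18416 = 0.6815

0.68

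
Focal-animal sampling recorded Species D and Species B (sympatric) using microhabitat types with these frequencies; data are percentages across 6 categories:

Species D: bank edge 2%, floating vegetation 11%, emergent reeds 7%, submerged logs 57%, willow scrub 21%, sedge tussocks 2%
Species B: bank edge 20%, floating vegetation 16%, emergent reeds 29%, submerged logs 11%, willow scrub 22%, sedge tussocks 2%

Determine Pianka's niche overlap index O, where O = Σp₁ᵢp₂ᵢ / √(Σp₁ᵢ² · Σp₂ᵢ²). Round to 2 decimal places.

Convert percentages to proportions (divide by 100).
Σ p₁ᵢp₂ᵢ = 0.0040 + 0.0176 + 0.0203 + 0.0627 + 0.0462 + 0.0004 = 0.1512
Σp_1ᵢ² = 0.02² + 0.11² + 0.07² + 0.57² + 0.21² + 0.02² = 0.0004 + 0.0121 + 0.0049 + 0.3249 + 0.0441 + 0.0004 = 0.3868
Σp_2ᵢ² = 0.20² + 0.16² + 0.29² + 0.11² + 0.22² + 0.02² = 0.0400 + 0.0256 + 0.0841 + 0.0121 + 0.0484 + 0.0004 = 0.2106
O = 0.1512 / √(0.3868 × 0.2106) = 0.1512 / 0.28541 = 0.5298

0.53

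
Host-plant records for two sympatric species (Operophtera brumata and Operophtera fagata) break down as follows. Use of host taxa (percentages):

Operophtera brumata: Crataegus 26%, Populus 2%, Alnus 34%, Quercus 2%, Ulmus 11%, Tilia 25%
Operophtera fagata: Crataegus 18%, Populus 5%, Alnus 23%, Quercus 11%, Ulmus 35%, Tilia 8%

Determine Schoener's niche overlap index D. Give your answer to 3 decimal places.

0.640

Convert percentages to proportions (divide by 100).
Σ|p₁ᵢ − p₂ᵢ| = 0.08 + 0.03 + 0.11 + 0.09 + 0.24 + 0.17 = 0.72
D = 1 − ½ × 0.72 = 1 − 0.360 = 0.64000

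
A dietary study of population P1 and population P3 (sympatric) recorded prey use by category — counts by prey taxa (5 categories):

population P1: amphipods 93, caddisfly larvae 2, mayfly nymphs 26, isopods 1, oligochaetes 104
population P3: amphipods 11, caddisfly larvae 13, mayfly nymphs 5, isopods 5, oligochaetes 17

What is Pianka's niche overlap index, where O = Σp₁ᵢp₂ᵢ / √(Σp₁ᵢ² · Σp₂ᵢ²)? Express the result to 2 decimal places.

Proportions for population P1 (n=226): 93/226=0.4115, 2/226=0.0088, 26/226=0.1150, 1/226=0.0044, 104/226=0.4602
Proportions for population P3 (n=51): 11/51=0.2157, 13/51=0.2549, 5/51=0.0980, 5/51=0.0980, 17/51=0.3333
Σ p₁ᵢp₂ᵢ = 0.088761 + 0.002243 + 0.011270 + 0.000431 + 0.153385 = 0.256090
Σp_1ᵢ² = 0.4115² + 0.0088² + 0.1150² + 0.0044² + 0.4602² = 0.169332 + 0.000077 + 0.013225 + 0.000019 + 0.211784 = 0.394437
Σp_2ᵢ² = 0.2157² + 0.2549² + 0.0980² + 0.0980² + 0.3333² = 0.046526 + 0.064974 + 0.009604 + 0.009604 + 0.111089 = 0.241797
O = 0.256090 / √(0.394437 × 0.241797) = 0.256090 / 0.3088263 = 0.8292

0.83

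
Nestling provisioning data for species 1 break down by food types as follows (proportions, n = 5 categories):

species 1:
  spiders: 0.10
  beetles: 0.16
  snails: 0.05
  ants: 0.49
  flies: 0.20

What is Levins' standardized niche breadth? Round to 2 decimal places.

Σpᵢ² = 0.10² + 0.16² + 0.05² + 0.49² + 0.20² = 0.0100 + 0.0256 + 0.0025 + 0.2401 + 0.0400 = 0.3182
B = 1 / 0.3182 = 3.1427
Bₛ = (B − 1)/(n − 1) = (3.1427 − 1)/(5 − 1) = 2.1427/4 = 0.5357

0.54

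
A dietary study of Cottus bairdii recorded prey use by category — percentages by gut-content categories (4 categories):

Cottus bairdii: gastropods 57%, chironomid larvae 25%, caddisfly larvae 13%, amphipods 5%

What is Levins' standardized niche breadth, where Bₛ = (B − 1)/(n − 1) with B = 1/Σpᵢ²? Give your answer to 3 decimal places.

Convert percentages to proportions (divide by 100).
Σpᵢ² = 0.57² + 0.25² + 0.13² + 0.05² = 0.3249 + 0.0625 + 0.0169 + 0.0025 = 0.4068
B = 1 / 0.4068 = 2.45821
Bₛ = (B − 1)/(n − 1) = (2.45821 − 1)/(4 − 1) = 1.45821/3 = 0.48607

0.486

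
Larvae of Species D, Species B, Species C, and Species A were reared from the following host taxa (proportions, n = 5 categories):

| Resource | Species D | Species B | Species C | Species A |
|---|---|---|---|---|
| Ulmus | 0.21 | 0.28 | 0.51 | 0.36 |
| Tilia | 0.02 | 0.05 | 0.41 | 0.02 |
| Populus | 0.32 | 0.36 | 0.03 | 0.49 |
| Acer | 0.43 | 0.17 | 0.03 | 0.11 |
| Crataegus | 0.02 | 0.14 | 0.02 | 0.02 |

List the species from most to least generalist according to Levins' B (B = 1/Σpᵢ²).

Species B > Species D > Species A > Species C

Σp_Dᵢ² = 0.21² + 0.02² + 0.32² + 0.43² + 0.02² = 0.0441 + 0.0004 + 0.1024 + 0.1849 + 0.0004 = 0.3322
B_D = 1 / 0.3322 = 3.0102
Σp_Bᵢ² = 0.28² + 0.05² + 0.36² + 0.17² + 0.14² = 0.0784 + 0.0025 + 0.1296 + 0.0289 + 0.0196 = 0.2590
B_B = 1 / 0.2590 = 3.8610
Σp_Cᵢ² = 0.51² + 0.41² + 0.03² + 0.03² + 0.02² = 0.2601 + 0.1681 + 0.0009 + 0.0009 + 0.0004 = 0.4304
B_C = 1 / 0.4304 = 2.3234
Σp_Aᵢ² = 0.36² + 0.02² + 0.49² + 0.11² + 0.02² = 0.1296 + 0.0004 + 0.2401 + 0.0121 + 0.0004 = 0.3826
B_A = 1 / 0.3826 = 2.6137
Ranking by B (broadest → narrowest): Species B (3.86) > Species D (3.01) > Species A (2.61) > Species C (2.32)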